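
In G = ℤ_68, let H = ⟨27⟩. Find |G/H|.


|⟨27⟩| = n / gcd(27, 68) = 68 / 1 = 68
H is normal (ℤ_68 is abelian).
|G/H| = |G| / |H| = 68 / 68 = 1

|G/H| = 1


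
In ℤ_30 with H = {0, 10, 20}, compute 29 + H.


29 + H = {29 + h (mod 30) : h ∈ H}
29+0=29, 29+10=9, 29+20=19
29 + H = {9, 19, 29} = 9 + H

29 + H = {9, 19, 29}


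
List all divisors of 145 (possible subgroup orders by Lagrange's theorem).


Lagrange's theorem: |H| divides |G|
|G| = 145
Divisors of 145: 1, 5, 29, 145

Possible subgroup orders: {1, 5, 29, 145}


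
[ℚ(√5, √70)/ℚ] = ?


[ℚ(√5,√70):ℚ] = [ℚ(√5,√70):ℚ(√5)]·[ℚ(√5):ℚ] = 2·2 = 4

[ℚ(√5, √70)/ℚ] = 4


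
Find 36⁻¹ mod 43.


Use the extended Euclidean algorithm to write 1 = 36·s + 43·t; then s mod 43 is the inverse.
Euclidean algorithm:
  36 = 0·43 + 36
  43 = 1·36 + 7
  36 = 5·7 + 1
  7 = 7·1 + 0
gcd(36,43) = 1
Back-substitution gives: 36·(6) + 43·(-5) = 1
So 36⁻¹ ≡ 6 ≡ 6 (mod 43)
Check: 36 × 6 = 216 ≡ 1 (mod 43) ✓

36⁻¹ ≡ 6 (mod 43)


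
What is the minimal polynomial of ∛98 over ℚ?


∛98 satisfies x³ - 98 = 0, irreducible over ℚ (no rational root; 98 is not a perfect cube)

Minimal polynomial: x³ - 98


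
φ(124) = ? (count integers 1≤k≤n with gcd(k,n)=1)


Factor n: 124 = 2^2 × 31
φ(n) = n · ∏(1 - 1/p) over distinct primes p | n
φ(124) = 124 · (1 - 1/2) · (1 - 1/31) = 60

φ(124) = 60


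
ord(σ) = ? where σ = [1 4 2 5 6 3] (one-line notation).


Cycle decomposition: (2 4 5 6 3)
Cycle lengths: 5
Order = lcm(5) = 5

ord(σ) = 5


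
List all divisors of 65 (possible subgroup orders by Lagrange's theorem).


Lagrange's theorem: |H| divides |G|
|G| = 65
Divisors of 65: 1, 5, 13, 65

Possible subgroup orders: {1, 5, 13, 65}


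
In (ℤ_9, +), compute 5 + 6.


Operation: addition mod 9
5 + 6 = (a + b) mod 9 with a = 5, b = 6

5 + 6 = 2


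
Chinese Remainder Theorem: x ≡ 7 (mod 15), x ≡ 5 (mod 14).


m₁ = 15, m₂ = 14, gcd = 1, so CRT applies. M = m₁·m₂ = 210
Let M₁ = M/m₁ = 14, M₂ = M/m₂ = 15
Find y₁ ≡ M₁⁻¹ (mod m₁): 14⁻¹ ≡ 14 (mod 15)
Find y₂ ≡ M₂⁻¹ (mod m₂): 15⁻¹ ≡ 1 (mod 14)
x = a₁·M₁·y₁ + a₂·M₂·y₂ = 7·14·14 + 5·15·1 = 1447
Reduce mod 210: x ≡ 187
Check: 187 mod 15 = 7 ✓, 187 mod 14 = 5 ✓

x ≡ 187 (mod 210)


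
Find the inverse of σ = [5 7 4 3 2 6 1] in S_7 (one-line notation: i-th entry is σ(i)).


To find σ⁻¹, swap domain and range:
σ(1) = 5 → σ⁻¹(5) = 1
σ(2) = 7 → σ⁻¹(7) = 2
σ(3) = 4 → σ⁻¹(4) = 3
σ(4) = 3 → σ⁻¹(3) = 4
σ(5) = 2 → σ⁻¹(2) = 5
σ(6) = 6 → σ⁻¹(6) = 6
σ(7) = 1 → σ⁻¹(1) = 7

σ⁻¹ = [7 5 4 3 1 6 2]


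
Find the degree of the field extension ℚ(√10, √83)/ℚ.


[ℚ(√10,√83):ℚ] = [ℚ(√10,√83):ℚ(√10)]·[ℚ(√10):ℚ] = 2·2 = 4

[ℚ(√10, √83)/ℚ] = 4


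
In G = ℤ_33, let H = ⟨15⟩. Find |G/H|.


|⟨15⟩| = n / gcd(15, 33) = 33 / 3 = 11
H is normal (ℤ_33 is abelian).
|G/H| = |G| / |H| = 33 / 11 = 3

|G/H| = 3


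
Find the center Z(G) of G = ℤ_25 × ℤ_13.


Z(G) = {g ∈ G | gx = xg for all x ∈ G}
Direct product of abelian groups is abelian, so Z(G) = G

Z(ℤ_25 × ℤ_13) = ℤ_25 × ℤ_13


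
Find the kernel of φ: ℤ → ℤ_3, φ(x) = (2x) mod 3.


Kernel = preimage of identity
ker(φ) = {x ∈ ℤ : 2x ≡ 0 (mod 3)}. gcd(2,3) = 1, so 2x ≡ 0 (mod 3) ⟺ x ≡ 0 (mod 3/1 = 3). Hence ker(φ) = 3ℤ

ker(φ) = 3ℤ


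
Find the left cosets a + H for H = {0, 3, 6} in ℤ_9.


H = {0, 3, 6}, |H| = 3
Number of cosets = |G|/|H| = 9/3 = 3
0 + H = {0, 3, 6}
1 + H = {1, 4, 7}
2 + H = {2, 5, 8}

Cosets: 0+H={0,3,6}; 1+H={1,4,7}; 2+H={2,5,8}


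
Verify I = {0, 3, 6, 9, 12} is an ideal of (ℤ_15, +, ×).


Check ideal conditions for I = {0, 3, 6, 9, 12} in ℤ_15:
(1) I is an additive subgroup? Yes
(2) For r ∈ ℤ_15 and a ∈ I: r·a ∈ I? Yes

Yes, I is an ideal of ℤ_15


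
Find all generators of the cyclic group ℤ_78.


g generates ℤ_n iff gcd(g,n) = 1
Prime factors of 78: 2, 3, 13
Generators are g ∈ {1,...,77} not divisible by any of these primes.
Generators: {1, 5, 7, 11, 17, 19, 23, 25, 29, 31, 35, 37, 41, 43, 47, 49, 53, 55, 59, 61, 67, 71, 73, 77}
Number of generators = φ(78) = 24

Generators of ℤ_78 = {1, 5, 7, 11, 17, 19, 23, 25, 29, 31, 35, 37, 41, 43, 47, 49, 53, 55, 59, 61, 67, 71, 73, 77}


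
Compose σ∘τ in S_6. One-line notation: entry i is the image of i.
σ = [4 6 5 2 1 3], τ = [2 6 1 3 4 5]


σ∘τ: apply τ first, then σ
1 →τ 2 →σ 6
2 →τ 6 →σ 3
3 →τ 1 →σ 4
4 →τ 3 →σ 5
5 →τ 4 →σ 2
6 →τ 5 →σ 1

σ∘τ = [6 3 4 5 2 1]


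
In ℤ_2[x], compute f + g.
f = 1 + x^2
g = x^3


Add coefficients mod 2:
x^0: 1 + 0 = 1 (mod 2)
x^1: 0 + 0 = 0 (mod 2)
x^2: 1 + 0 = 1 (mod 2)
x^3: 0 + 1 = 1 (mod 2)
Result: 1 + x^2 + x^3

f + g = 1 + x^2 + x^3


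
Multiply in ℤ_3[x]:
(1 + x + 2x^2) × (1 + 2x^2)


Expand and collect like terms; reduce coefficients mod 3:
x^0: 1·1 = 1 ≡ 1 (mod 3)
x^1: 1·0 + 1·1 = 1 ≡ 1 (mod 3)
x^2: 1·2 + 1·0 + 2·1 = 4 ≡ 1 (mod 3)
x^3: 1·2 + 2·0 = 2 ≡ 2 (mod 3)
x^4: 2·2 = 4 ≡ 1 (mod 3)
Result: 1 + x + x^2 + 2x^3 + x^4

f · g = 1 + x + x^2 + 2x^3 + x^4


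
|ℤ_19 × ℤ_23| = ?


|A × B| = |A| · |B|
|ℤ_19 × ℤ_23| = 19 × 23 = 437

|ℤ_19 × ℤ_23| = 437


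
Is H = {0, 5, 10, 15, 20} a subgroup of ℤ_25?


Subgroup test for H = {0, 5, 10, 15, 20} in (ℤ_25, +):
(1) 0 ∈ H? Yes
(2) Closure: for all a,b ∈ H, (a+b) mod 25 ∈ H? Yes
(3) Inverses: for all a ∈ H, -a mod 25 ∈ H? Yes

Yes, H is a subgroup of ℤ_25


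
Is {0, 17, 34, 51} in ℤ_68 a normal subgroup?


H = {0, 17, 34, 51} in ℤ_68
ℤ_68 is abelian; every subgroup of an abelian group is normal

Yes, normal subgroup


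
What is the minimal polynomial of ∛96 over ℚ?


∛96 satisfies x³ - 96 = 0, irreducible over ℚ (no rational root; 96 is not a perfect cube)

Minimal polynomial: x³ - 96


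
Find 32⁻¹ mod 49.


Use the extended Euclidean algorithm to write 1 = 32·s + 49·t; then s mod 49 is the inverse.
Euclidean algorithm:
  32 = 0·49 + 32
  49 = 1·32 + 17
  32 = 1·17 + 15
  17 = 1·15 + 2
  15 = 7·2 + 1
  2 = 2·1 + 0
gcd(32,49) = 1
Back-substitution gives: 32·(23) + 49·(-15) = 1
So 32⁻¹ ≡ 23 ≡ 23 (mod 49)
Check: 32 × 23 = 736 ≡ 1 (mod 49) ✓

32⁻¹ ≡ 23 (mod 49)


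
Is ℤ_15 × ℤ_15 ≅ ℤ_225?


Comparing ℤ_15 × ℤ_15 and ℤ_225:
gcd(15,15) = 15 ≠ 1. Max element order in ℤ_15×ℤ_15 is lcm(15,15) = 15 < 225, so it has no element of order 225

No, ℤ_15 × ℤ_15 ≇ ℤ_225


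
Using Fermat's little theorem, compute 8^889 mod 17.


Fermat's little theorem: if p is prime and gcd(a,p)=1, then a^(p-1) ≡ 1 (mod p)
p = 17 is prime, gcd(8,17) = 1
Reduce exponent: 889 mod 16 = 9
So 8^889 ≡ 8^9 (mod 17)
8^9 mod 17 = 8

8^889 ≡ 8 (mod 17)


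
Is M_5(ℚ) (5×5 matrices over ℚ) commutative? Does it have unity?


Matrix multiplication is non-commutative for n ≥ 2; the identity matrix I is the unity; singular matrices give zero divisors, so not an integral domain
Commutative: No
Integral domain: No
Has unity: Yes

M_5(ℚ) (5×5 matrices over ℚ): Commutative=No, Unity=Yes


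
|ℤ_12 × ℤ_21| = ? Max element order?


|ℤ_12 × ℤ_21| = 12 × 21 = 252
Max element order = lcm(12,21) = 84
Cyclic? No (gcd=3)

|ℤ_12×ℤ_21| = 252, max element order = 84


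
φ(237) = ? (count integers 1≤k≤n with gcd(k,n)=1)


Factor n: 237 = 3 × 79
φ(n) = n · ∏(1 - 1/p) over distinct primes p | n
φ(237) = 237 · (1 - 1/3) · (1 - 1/79) = 156

φ(237) = 156


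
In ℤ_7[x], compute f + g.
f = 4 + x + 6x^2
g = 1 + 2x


Add coefficients mod 7:
x^0: 4 + 1 = 5 (mod 7)
x^1: 1 + 2 = 3 (mod 7)
x^2: 6 + 0 = 6 (mod 7)
Result: 5 + 3x + 6x^2

f + g = 5 + 3x + 6x^2


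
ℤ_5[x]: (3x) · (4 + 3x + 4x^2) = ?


Expand and collect like terms; reduce coefficients mod 5:
x^0: 0·4 = 0 ≡ 0 (mod 5)
x^1: 0·3 + 3·4 = 12 ≡ 2 (mod 5)
x^2: 0·4 + 3·3 = 9 ≡ 4 (mod 5)
x^3: 3·4 = 12 ≡ 2 (mod 5)
Result: 2x + 4x^2 + 2x^3

f · g = 2x + 4x^2 + 2x^3


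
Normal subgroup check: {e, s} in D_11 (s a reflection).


H = {e, s} in D_11 (s a reflection)
r·s·r⁻¹ = sr⁻² ≠ s for n ≥ 3, so {e, s} is not closed under conjugation

No, not a normal subgroup


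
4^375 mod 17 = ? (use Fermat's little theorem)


Fermat's little theorem: if p is prime and gcd(a,p)=1, then a^(p-1) ≡ 1 (mod p)
p = 17 is prime, gcd(4,17) = 1
Reduce exponent: 375 mod 16 = 7
So 4^375 ≡ 4^7 (mod 17)
4^7 mod 17 = 13

4^375 ≡ 13 (mod 17)


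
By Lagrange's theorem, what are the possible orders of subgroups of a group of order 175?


Lagrange's theorem: |H| divides |G|
|G| = 175
Divisors of 175: 1, 5, 7, 25, 35, 175

Possible subgroup orders: {1, 5, 7, 25, 35, 175}


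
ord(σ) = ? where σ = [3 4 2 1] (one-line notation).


Cycle decomposition: (1 3 2 4)
Cycle lengths: 4
Order = lcm(4) = 4

ord(σ) = 4


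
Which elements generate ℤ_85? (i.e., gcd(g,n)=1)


g generates ℤ_n iff gcd(g,n) = 1
Prime factors of 85: 5, 17
Generators are g ∈ {1,...,84} not divisible by any of these primes.
Generators: {1, 2, 3, 4, 6, 7, 8, 9, 11, 12, 13, 14, 16, 18, 19, 21, 22, 23, 24, 26, 27, 28, 29, 31, 32, 33, 36, 37, 38, 39, 41, 42, 43, 44, 46, 47, 48, 49, 52, 53, 54, 56, 57, 58, 59, 61, 62, 63, 64, 66, 67, 69, 71, 72, 73, 74, 76, 77, 78, 79, 81, 82, 83, 84}
Number of generators = φ(85) = 64

Generators of ℤ_85 = {1, 2, 3, 4, 6, 7, 8, 9, 11, 12, 13, 14, 16, 18, 19, 21, 22, 23, 24, 26, 27, 28, 29, 31, 32, 33, 36, 37, 38, 39, 41, 42, 43, 44, 46, 47, 48, 49, 52, 53, 54, 56, 57, 58, 59, 61, 62, 63, 64, 66, 67, 69, 71, 72, 73, 74, 76, 77, 78, 79, 81, 82, 83, 84}


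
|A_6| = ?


|A_n| = n!/2 (even permutations)
|A_6| = 6!/2 = 720/2 = 360

|A_6| = 360


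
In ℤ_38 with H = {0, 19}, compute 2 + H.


2 + H = {2 + h (mod 38) : h ∈ H}
2+0=2, 2+19=21

2 + H = {2, 21}


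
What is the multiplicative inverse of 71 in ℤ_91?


Use the extended Euclidean algorithm to write 1 = 71·s + 91·t; then s mod 91 is the inverse.
Euclidean algorithm:
  71 = 0·91 + 71
  91 = 1·71 + 20
  71 = 3·20 + 11
  20 = 1·11 + 9
  11 = 1·9 + 2
  9 = 4·2 + 1
  2 = 2·1 + 0
gcd(71,91) = 1
Back-substitution gives: 71·(-41) + 91·(32) = 1
So 71⁻¹ ≡ -41 ≡ 50 (mod 91)
Check: 71 × 50 = 3550 ≡ 1 (mod 91) ✓

71⁻¹ ≡ 50 (mod 91)


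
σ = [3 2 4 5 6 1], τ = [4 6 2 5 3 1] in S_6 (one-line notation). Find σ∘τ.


σ∘τ: apply τ first, then σ
1 →τ 4 →σ 5
2 →τ 6 →σ 1
3 →τ 2 →σ 2
4 →τ 5 →σ 6
5 →τ 3 →σ 4
6 →τ 1 →σ 3

σ∘τ = [5 1 2 6 4 3]


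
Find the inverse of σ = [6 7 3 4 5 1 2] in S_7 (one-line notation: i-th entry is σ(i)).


To find σ⁻¹, swap domain and range:
σ(1) = 6 → σ⁻¹(6) = 1
σ(2) = 7 → σ⁻¹(7) = 2
σ(3) = 3 → σ⁻¹(3) = 3
σ(4) = 4 → σ⁻¹(4) = 4
σ(5) = 5 → σ⁻¹(5) = 5
σ(6) = 1 → σ⁻¹(1) = 6
σ(7) = 2 → σ⁻¹(2) = 7

σ⁻¹ = [6 7 3 4 5 1 2]


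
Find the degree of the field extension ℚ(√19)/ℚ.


√19 has minimal polynomial x² - 19 (irreducible over ℚ since 19 is squarefree)

[ℚ(√19)/ℚ] = 2


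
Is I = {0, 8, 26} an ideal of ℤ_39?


Check ideal conditions for I = {0, 8, 26} in ℤ_39:
(1) I is an additive subgroup? No
(2) For r ∈ ℤ_39 and a ∈ I: r·a ∈ I? No  [counterexample: r=2, a=8, r·a mod 39 = 16 ∉ I]

No, I is not an ideal of ℤ_39


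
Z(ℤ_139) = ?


Z(G) = {g ∈ G | gx = xg for all x ∈ G}
ℤ_139 is abelian, so Z(G) = G

Z(ℤ_139) = ℤ_139


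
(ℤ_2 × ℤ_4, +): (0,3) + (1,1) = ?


Operation: componentwise addition mod (2, 4)
(0,3) + (1,1) = ((a₁+b₁) mod 2, (a₂+b₂) mod 4) with a = (0,3), b = (1,1)

(0,3) + (1,1) = (1,0)


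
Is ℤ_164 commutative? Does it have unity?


ℤ_164 is a commutative ring with unity 1; 164 = 2×82 is composite, so 2·82 ≡ 0 gives zero divisors (not an integral domain)
Commutative: Yes
Integral domain: No
Has unity: Yes

ℤ_164: Commutative=Yes, Unity=Yes


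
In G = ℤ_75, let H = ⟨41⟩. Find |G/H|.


|⟨41⟩| = n / gcd(41, 75) = 75 / 1 = 75
H is normal (ℤ_75 is abelian).
|G/H| = |G| / |H| = 75 / 75 = 1

|G/H| = 1


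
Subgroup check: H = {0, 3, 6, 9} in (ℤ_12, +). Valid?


Subgroup test for H = {0, 3, 6, 9} in (ℤ_12, +):
(1) 0 ∈ H? Yes
(2) Closure: for all a,b ∈ H, (a+b) mod 12 ∈ H? Yes
(3) Inverses: for all a ∈ H, -a mod 12 ∈ H? Yes

Yes, H is a subgroup of ℤ_12


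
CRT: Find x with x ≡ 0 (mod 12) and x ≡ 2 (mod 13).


m₁ = 12, m₂ = 13, gcd = 1, so CRT applies. M = m₁·m₂ = 156
Let M₁ = M/m₁ = 13, M₂ = M/m₂ = 12
Find y₁ ≡ M₁⁻¹ (mod m₁): 13⁻¹ ≡ 1 (mod 12)
Find y₂ ≡ M₂⁻¹ (mod m₂): 12⁻¹ ≡ 12 (mod 13)
x = a₁·M₁·y₁ + a₂·M₂·y₂ = 0·13·1 + 2·12·12 = 288
Reduce mod 156: x ≡ 132
Check: 132 mod 12 = 0 ✓, 132 mod 13 = 2 ✓

x ≡ 132 (mod 156)


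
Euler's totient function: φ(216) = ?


Factor n: 216 = 2^3 × 3^3
φ(n) = n · ∏(1 - 1/p) over distinct primes p | n
φ(216) = 216 · (1 - 1/2) · (1 - 1/3) = 72

φ(216) = 72


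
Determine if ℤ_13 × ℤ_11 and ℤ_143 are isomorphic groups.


Comparing ℤ_13 × ℤ_11 and ℤ_143:
gcd(13,11) = 1, so ℤ_13 × ℤ_11 ≅ ℤ_143 (CRT)

Yes, ℤ_13 × ℤ_11 ≅ ℤ_143


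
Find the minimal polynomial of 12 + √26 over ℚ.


Let α = 12 + √26. Then α - 12 = √26, so (α - 12)² = 26, giving α² - 24α + 118 = 0. Degree 2 and α ∉ ℚ, so this is the minimal polynomial.

Minimal polynomial: x² - 24x + 118


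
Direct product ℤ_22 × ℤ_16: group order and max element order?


|ℤ_22 × ℤ_16| = 22 × 16 = 352
Max element order = lcm(22,16) = 176
Cyclic? No (gcd=2)

|ℤ_22×ℤ_16| = 352, max element order = 176


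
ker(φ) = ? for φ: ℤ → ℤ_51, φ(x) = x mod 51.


Kernel = preimage of identity
ker(φ) = {x ∈ ℤ : x ≡ 0 (mod 51)} = 51ℤ = {0, ±51, ±102, ...}

ker(φ) = 51ℤ


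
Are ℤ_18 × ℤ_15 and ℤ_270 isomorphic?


Comparing ℤ_18 × ℤ_15 and ℤ_270:
gcd(18,15) = 3 ≠ 1. Max element order in ℤ_18×ℤ_15 is lcm(18,15) = 90 < 270, so it has no element of order 270

No, ℤ_18 × ℤ_15 ≇ ℤ_270


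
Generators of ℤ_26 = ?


g generates ℤ_n iff gcd(g,n) = 1
Prime factors of 26: 2, 13
Generators are g ∈ {1,...,25} not divisible by any of these primes.
Generators: {1, 3, 5, 7, 9, 11, 15, 17, 19, 21, 23, 25}
Number of generators = φ(26) = 12

Generators of ℤ_26 = {1, 3, 5, 7, 9, 11, 15, 17, 19, 21, 23, 25}


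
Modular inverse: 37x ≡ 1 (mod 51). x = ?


Use the extended Euclidean algorithm to write 1 = 37·s + 51·t; then s mod 51 is the inverse.
Euclidean algorithm:
  37 = 0·51 + 37
  51 = 1·37 + 14
  37 = 2·14 + 9
  14 = 1·9 + 5
  9 = 1·5 + 4
  5 = 1·4 + 1
  4 = 4·1 + 0
gcd(37,51) = 1
Back-substitution gives: 37·(-11) + 51·(8) = 1
So 37⁻¹ ≡ -11 ≡ 40 (mod 51)
Check: 37 × 40 = 1480 ≡ 1 (mod 51) ✓

37⁻¹ ≡ 40 (mod 51)


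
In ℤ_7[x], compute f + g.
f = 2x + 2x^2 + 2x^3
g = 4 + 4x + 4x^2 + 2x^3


Add coefficients mod 7:
x^0: 0 + 4 = 4 (mod 7)
x^1: 2 + 4 = 6 (mod 7)
x^2: 2 + 4 = 6 (mod 7)
x^3: 2 + 2 = 4 (mod 7)
Result: 4 + 6x + 6x^2 + 4x^3

f + g = 4 + 6x + 6x^2 + 4x^3


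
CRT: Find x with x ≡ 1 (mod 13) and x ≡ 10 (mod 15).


m₁ = 13, m₂ = 15, gcd = 1, so CRT applies. M = m₁·m₂ = 195
Let M₁ = M/m₁ = 15, M₂ = M/m₂ = 13
Find y₁ ≡ M₁⁻¹ (mod m₁): 15⁻¹ ≡ 7 (mod 13)
Find y₂ ≡ M₂⁻¹ (mod m₂): 13⁻¹ ≡ 7 (mod 15)
x = a₁·M₁·y₁ + a₂·M₂·y₂ = 1·15·7 + 10·13·7 = 1015
Reduce mod 195: x ≡ 40
Check: 40 mod 13 = 1 ✓, 40 mod 15 = 10 ✓

x ≡ 40 (mod 195)


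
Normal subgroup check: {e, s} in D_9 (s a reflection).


H = {e, s} in D_9 (s a reflection)
r·s·r⁻¹ = sr⁻² ≠ s for n ≥ 3, so {e, s} is not closed under conjugation

No, not a normal subgroup


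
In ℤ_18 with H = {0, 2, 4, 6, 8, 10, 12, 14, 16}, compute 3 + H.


3 + H = {3 + h (mod 18) : h ∈ H}
3+0=3, 3+2=5, 3+4=7, 3+6=9, 3+8=11, 3+10=13, 3+12=15, 3+14=17, 3+16=1
3 + H = {1, 3, 5, 7, 9, 11, 13, 15, 17} = 1 + H

3 + H = {1, 3, 5, 7, 9, 11, 13, 15, 17}


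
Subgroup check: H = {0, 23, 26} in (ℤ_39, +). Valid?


Subgroup test for H = {0, 23, 26} in (ℤ_39, +):
(1) 0 ∈ H? Yes
(2) Closure: for all a,b ∈ H, (a+b) mod 39 ∈ H? No  [counterexample: 23 + 23 = 7 ∉ H]
(3) Inverses: for all a ∈ H, -a mod 39 ∈ H? No

No, H is not a subgroup of ℤ_39


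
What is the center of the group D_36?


Z(G) = {g ∈ G | gx = xg for all x ∈ G}
For even n, Z(D_n) = {e, r^(n/2)}: the 180° rotation r^18 commutes with every reflection and rotation

Z(D_36) = {e, r^18}


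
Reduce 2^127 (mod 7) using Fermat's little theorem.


Fermat's little theorem: if p is prime and gcd(a,p)=1, then a^(p-1) ≡ 1 (mod p)
p = 7 is prime, gcd(2,7) = 1
Reduce exponent: 127 mod 6 = 1
So 2^127 ≡ 2^1 (mod 7)
2^1 mod 7 = 2

2^127 ≡ 2 (mod 7)


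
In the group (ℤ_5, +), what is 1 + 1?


Operation: addition mod 5
1 + 1 = (a + b) mod 5 with a = 1, b = 1

1 + 1 = 2


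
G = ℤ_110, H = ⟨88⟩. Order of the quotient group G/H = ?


|⟨88⟩| = n / gcd(88, 110) = 110 / 22 = 5
H is normal (ℤ_110 is abelian).
|G/H| = |G| / |H| = 110 / 5 = 22

|G/H| = 22


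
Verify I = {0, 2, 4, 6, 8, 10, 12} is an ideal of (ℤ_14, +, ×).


Check ideal conditions for I = {0, 2, 4, 6, 8, 10, 12} in ℤ_14:
(1) I is an additive subgroup? Yes
(2) For r ∈ ℤ_14 and a ∈ I: r·a ∈ I? Yes

Yes, I is an ideal of ℤ_14


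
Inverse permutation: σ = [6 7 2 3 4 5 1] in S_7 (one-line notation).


To find σ⁻¹, swap domain and range:
σ(1) = 6 → σ⁻¹(6) = 1
σ(2) = 7 → σ⁻¹(7) = 2
σ(3) = 2 → σ⁻¹(2) = 3
σ(4) = 3 → σ⁻¹(3) = 4
σ(5) = 4 → σ⁻¹(4) = 5
σ(6) = 5 → σ⁻¹(5) = 6
σ(7) = 1 → σ⁻¹(1) = 7

σ⁻¹ = [7 3 4 5 6 1 2]


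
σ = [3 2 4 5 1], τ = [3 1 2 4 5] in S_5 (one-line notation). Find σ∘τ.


σ∘τ: apply τ first, then σ
1 →τ 3 →σ 4
2 →τ 1 →σ 3
3 →τ 2 →σ 2
4 →τ 4 →σ 5
5 →τ 5 →σ 1

σ∘τ = [4 3 2 5 1]


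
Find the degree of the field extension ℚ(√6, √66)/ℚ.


[ℚ(√6,√66):ℚ] = [ℚ(√6,√66):ℚ(√6)]·[ℚ(√6):ℚ] = 2·2 = 4

[ℚ(√6, √66)/ℚ] = 4


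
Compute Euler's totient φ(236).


Factor n: 236 = 2^2 × 59
φ(n) = n · ∏(1 - 1/p) over distinct primes p | n
φ(236) = 236 · (1 - 1/2) · (1 - 1/59) = 116

φ(236) = 116


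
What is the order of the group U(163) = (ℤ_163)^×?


U(n) is the group of units mod n; |U(n)| = φ(n)
|U(163)| = φ(163) = 162

|U(163) = (ℤ_163)^×| = 162


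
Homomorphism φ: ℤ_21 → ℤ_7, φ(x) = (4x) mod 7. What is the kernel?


Kernel = preimage of identity
ker(φ) = {x ∈ ℤ_21 : 4x ≡ 0 (mod 7)}. Since 7 | 21, φ is well-defined. The kernel is the cyclic subgroup ⟨7⟩ of ℤ_21 (order 3), i.e. {0, 7, 14}

ker(φ) = {0, 7, 14}


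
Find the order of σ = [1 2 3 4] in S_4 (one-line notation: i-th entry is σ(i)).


Cycle decomposition: identity (all elements fixed)
Order = 1 (identity has order 1)

ord(σ) = 1


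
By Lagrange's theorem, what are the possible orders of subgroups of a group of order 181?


Lagrange's theorem: |H| divides |G|
|G| = 181
Divisors of 181: 1, 181

Possible subgroup orders: {1, 181}


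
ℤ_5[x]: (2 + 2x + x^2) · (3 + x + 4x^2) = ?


Expand and collect like terms; reduce coefficients mod 5:
x^0: 2·3 = 6 ≡ 1 (mod 5)
x^1: 2·1 + 2·3 = 8 ≡ 3 (mod 5)
x^2: 2·4 + 2·1 + 1·3 = 13 ≡ 3 (mod 5)
x^3: 2·4 + 1·1 = 9 ≡ 4 (mod 5)
x^4: 1·4 = 4 ≡ 4 (mod 5)
Result: 1 + 3x + 3x^2 + 4x^3 + 4x^4

f · g = 1 + 3x + 3x^2 + 4x^3 + 4x^4


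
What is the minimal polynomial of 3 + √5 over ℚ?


Let α = 3 + √5. Then α - 3 = √5, so (α - 3)² = 5, giving α² - 6α + 4 = 0. Degree 2 and α ∉ ℚ, so this is the minimal polynomial.

Minimal polynomial: x² - 6x + 4


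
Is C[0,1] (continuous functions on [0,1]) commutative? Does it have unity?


pointwise +,× is commutative with unity (constant 1); but bump functions with disjoint support multiply to 0 — zero divisors, so not an integral domain
Commutative: Yes
Integral domain: No
Has unity: Yes

C[0,1] (continuous functions on [0,1]): Commutative=Yes, Unity=Yes


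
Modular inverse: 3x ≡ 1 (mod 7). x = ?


Use the extended Euclidean algorithm to write 1 = 3·s + 7·t; then s mod 7 is the inverse.
Euclidean algorithm:
  3 = 0·7 + 3
  7 = 2·3 + 1
  3 = 3·1 + 0
gcd(3,7) = 1
Back-substitution gives: 3·(-2) + 7·(1) = 1
So 3⁻¹ ≡ -2 ≡ 5 (mod 7)
Check: 3 × 5 = 15 ≡ 1 (mod 7) ✓

3⁻¹ ≡ 5 (mod 7)


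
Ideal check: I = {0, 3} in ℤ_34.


Check ideal conditions for I = {0, 3} in ℤ_34:
(1) I is an additive subgroup? No
(2) For r ∈ ℤ_34 and a ∈ I: r·a ∈ I? No  [counterexample: r=2, a=3, r·a mod 34 = 6 ∉ I]

No, I is not an ideal of ℤ_34


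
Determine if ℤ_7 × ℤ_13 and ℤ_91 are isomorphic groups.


Comparing ℤ_7 × ℤ_13 and ℤ_91:
gcd(7,13) = 1, so ℤ_7 × ℤ_13 ≅ ℤ_91 (CRT)

Yes, ℤ_7 × ℤ_13 ≅ ℤ_91


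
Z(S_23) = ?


Z(G) = {g ∈ G | gx = xg for all x ∈ G}
S_n is non-abelian for n ≥ 3; Z(S_23) is trivial

Z(S_23) = {e}


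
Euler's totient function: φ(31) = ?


Factor n: 31 = 31
φ(n) = n · ∏(1 - 1/p) over distinct primes p | n
φ(31) = 31 · (1 - 1/31) = 30

φ(31) = 30


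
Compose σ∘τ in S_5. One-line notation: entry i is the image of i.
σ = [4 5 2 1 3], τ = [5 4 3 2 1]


σ∘τ: apply τ first, then σ
1 →τ 5 →σ 3
2 →τ 4 →σ 1
3 →τ 3 →σ 2
4 →τ 2 →σ 5
5 →τ 1 →σ 4

σ∘τ = [3 1 2 5 4]


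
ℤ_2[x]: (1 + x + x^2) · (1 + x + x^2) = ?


Expand and collect like terms; reduce coefficients mod 2:
x^0: 1·1 = 1 ≡ 1 (mod 2)
x^1: 1·1 + 1·1 = 2 ≡ 0 (mod 2)
x^2: 1·1 + 1·1 + 1·1 = 3 ≡ 1 (mod 2)
x^3: 1·1 + 1·1 = 2 ≡ 0 (mod 2)
x^4: 1·1 = 1 ≡ 1 (mod 2)
Result: 1 + x^2 + x^4

f · g = 1 + x^2 + x^4


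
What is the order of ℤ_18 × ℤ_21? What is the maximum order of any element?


|ℤ_18 × ℤ_21| = 18 × 21 = 378
Max element order = lcm(18,21) = 126
Cyclic? No (gcd=3)

|ℤ_18×ℤ_21| = 378, max element order = 126


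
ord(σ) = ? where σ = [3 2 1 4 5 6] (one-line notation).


Cycle decomposition: (1 3)
Cycle lengths: 2
Order = lcm(2) = 2

ord(σ) = 2


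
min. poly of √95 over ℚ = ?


√95 satisfies x² - 95 = 0, irreducible over ℚ since 95 is squarefree

Minimal polynomial: x² - 95


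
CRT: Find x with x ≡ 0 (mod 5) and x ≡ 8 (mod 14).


m₁ = 5, m₂ = 14, gcd = 1, so CRT applies. M = m₁·m₂ = 70
Let M₁ = M/m₁ = 14, M₂ = M/m₂ = 5
Find y₁ ≡ M₁⁻¹ (mod m₁): 14⁻¹ ≡ 4 (mod 5)
Find y₂ ≡ M₂⁻¹ (mod m₂): 5⁻¹ ≡ 3 (mod 14)
x = a₁·M₁·y₁ + a₂·M₂·y₂ = 0·14·4 + 8·5·3 = 120
Reduce mod 70: x ≡ 50
Check: 50 mod 5 = 0 ✓, 50 mod 14 = 8 ✓

x ≡ 50 (mod 70)


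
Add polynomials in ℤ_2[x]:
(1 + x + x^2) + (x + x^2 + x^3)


Add coefficients mod 2:
x^0: 1 + 0 = 1 (mod 2)
x^1: 1 + 1 = 0 (mod 2)
x^2: 1 + 1 = 0 (mod 2)
x^3: 0 + 1 = 1 (mod 2)
Result: 1 + x^3

f + g = 1 + x^3


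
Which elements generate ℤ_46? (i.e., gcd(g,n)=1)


g generates ℤ_n iff gcd(g,n) = 1
Prime factors of 46: 2, 23
Generators are g ∈ {1,...,45} not divisible by any of these primes.
Generators: {1, 3, 5, 7, 9, 11, 13, 15, 17, 19, 21, 25, 27, 29, 31, 33, 35, 37, 39, 41, 43, 45}
Number of generators = φ(46) = 22

Generators of ℤ_46 = {1, 3, 5, 7, 9, 11, 13, 15, 17, 19, 21, 25, 27, 29, 31, 33, 35, 37, 39, 41, 43, 45}


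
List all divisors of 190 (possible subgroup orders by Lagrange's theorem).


Lagrange's theorem: |H| divides |G|
|G| = 190
Divisors of 190: 1, 2, 5, 10, 19, 38, 95, 190

Possible subgroup orders: {1, 2, 5, 10, 19, 38, 95, 190}


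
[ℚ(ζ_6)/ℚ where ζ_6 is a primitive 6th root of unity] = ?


[ℚ(ζ_n):ℚ] = deg Φ_n(x) = φ(n). Here φ(6) = 2

[ℚ(ζ_6)/ℚ where ζ_6 is a primitive 6th root of unity] = 2


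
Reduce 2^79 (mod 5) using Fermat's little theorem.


Fermat's little theorem: if p is prime and gcd(a,p)=1, then a^(p-1) ≡ 1 (mod p)
p = 5 is prime, gcd(2,5) = 1
Reduce exponent: 79 mod 4 = 3
So 2^79 ≡ 2^3 (mod 5)
2^3 mod 5 = 3

2^79 ≡ 3 (mod 5)


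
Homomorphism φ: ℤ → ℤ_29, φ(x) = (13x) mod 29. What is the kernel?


Kernel = preimage of identity
ker(φ) = {x ∈ ℤ : 13x ≡ 0 (mod 29)}. gcd(13,29) = 1, so 13x ≡ 0 (mod 29) ⟺ x ≡ 0 (mod 29/1 = 29). Hence ker(φ) = 29ℤ

ker(φ) = 29ℤ


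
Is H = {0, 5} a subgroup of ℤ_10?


Subgroup test for H = {0, 5} in (ℤ_10, +):
(1) 0 ∈ H? Yes
(2) Closure: for all a,b ∈ H, (a+b) mod 10 ∈ H? Yes
(3) Inverses: for all a ∈ H, -a mod 10 ∈ H? Yes

Yes, H is a subgroup of ℤ_10


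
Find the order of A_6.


|A_n| = n!/2 (even permutations)
|A_6| = 6!/2 = 720/2 = 360

|A_6| = 360


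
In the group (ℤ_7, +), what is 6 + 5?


Operation: addition mod 7
6 + 5 = (a + b) mod 7 with a = 6, b = 5

6 + 5 = 4


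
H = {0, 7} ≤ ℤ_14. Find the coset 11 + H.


11 + H = {11 + h (mod 14) : h ∈ H}
11+0=11, 11+7=4
11 + H = {4, 11} = 4 + H

11 + H = {4, 11}


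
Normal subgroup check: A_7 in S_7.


H = A_7 in S_7
A_7 has index 2 in S_7, and every subgroup of index 2 is normal

Yes, normal subgroup


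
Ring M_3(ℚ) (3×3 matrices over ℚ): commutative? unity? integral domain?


Matrix multiplication is non-commutative for n ≥ 2; the identity matrix I is the unity; singular matrices give zero divisors, so not an integral domain
Commutative: No
Integral domain: No
Has unity: Yes

M_3(ℚ) (3×3 matrices over ℚ): Commutative=No, Unity=Yes


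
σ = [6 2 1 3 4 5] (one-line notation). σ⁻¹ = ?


To find σ⁻¹, swap domain and range:
σ(1) = 6 → σ⁻¹(6) = 1
σ(2) = 2 → σ⁻¹(2) = 2
σ(3) = 1 → σ⁻¹(1) = 3
σ(4) = 3 → σ⁻¹(3) = 4
σ(5) = 4 → σ⁻¹(4) = 5
σ(6) = 5 → σ⁻¹(5) = 6

σ⁻¹ = [3 2 4 5 6 1]


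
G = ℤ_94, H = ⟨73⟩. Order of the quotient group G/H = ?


|⟨73⟩| = n / gcd(73, 94) = 94 / 1 = 94
H is normal (ℤ_94 is abelian).
|G/H| = |G| / |H| = 94 / 94 = 1

|G/H| = 1


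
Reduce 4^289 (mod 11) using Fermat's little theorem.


Fermat's little theorem: if p is prime and gcd(a,p)=1, then a^(p-1) ≡ 1 (mod p)
p = 11 is prime, gcd(4,11) = 1
Reduce exponent: 289 mod 10 = 9
So 4^289 ≡ 4^9 (mod 11)
4^9 mod 11 = 3

4^289 ≡ 3 (mod 11)


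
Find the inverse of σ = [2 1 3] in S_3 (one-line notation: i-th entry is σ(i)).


To find σ⁻¹, swap domain and range:
σ(1) = 2 → σ⁻¹(2) = 1
σ(2) = 1 → σ⁻¹(1) = 2
σ(3) = 3 → σ⁻¹(3) = 3

σ⁻¹ = [2 1 3]


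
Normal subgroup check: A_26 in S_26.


H = A_26 in S_26
A_26 has index 2 in S_26, and every subgroup of index 2 is normal

Yes, normal subgroup


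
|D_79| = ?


|D_n| = 2n (n rotations and n reflections)
|D_79| = 2×79 = 158

|D_79| = 158


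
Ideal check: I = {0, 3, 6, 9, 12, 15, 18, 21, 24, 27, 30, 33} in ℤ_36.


Check ideal conditions for I = {0, 3, 6, 9, 12, 15, 18, 21, 24, 27, 30, 33} in ℤ_36:
(1) I is an additive subgroup? Yes
(2) For r ∈ ℤ_36 and a ∈ I: r·a ∈ I? Yes

Yes, I is an ideal of ℤ_36


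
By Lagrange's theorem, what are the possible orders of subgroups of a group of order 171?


Lagrange's theorem: |H| divides |G|
|G| = 171
Divisors of 171: 1, 3, 9, 19, 57, 171

Possible subgroup orders: {1, 3, 9, 19, 57, 171}


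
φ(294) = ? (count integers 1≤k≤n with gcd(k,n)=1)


Factor n: 294 = 2 × 3 × 7^2
φ(n) = n · ∏(1 - 1/p) over distinct primes p | n
φ(294) = 294 · (1 - 1/2) · (1 - 1/3) · (1 - 1/7) = 84

φ(294) = 84


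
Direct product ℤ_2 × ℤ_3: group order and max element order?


|ℤ_2 × ℤ_3| = 2 × 3 = 6
Max element order = lcm(2,3) = 6
Cyclic? Yes (gcd=1)

|ℤ_2×ℤ_3| = 6, max element order = 6


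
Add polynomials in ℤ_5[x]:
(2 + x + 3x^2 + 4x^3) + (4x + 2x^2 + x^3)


Add coefficients mod 5:
x^0: 2 + 0 = 2 (mod 5)
x^1: 1 + 4 = 0 (mod 5)
x^2: 3 + 2 = 0 (mod 5)
x^3: 4 + 1 = 0 (mod 5)
Result: 2

f + g = 2


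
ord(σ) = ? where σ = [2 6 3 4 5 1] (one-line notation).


Cycle decomposition: (1 2 6)
Cycle lengths: 3
Order = lcm(3) = 3

ord(σ) = 3


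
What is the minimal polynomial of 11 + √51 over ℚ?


Let α = 11 + √51. Then α - 11 = √51, so (α - 11)² = 51, giving α² - 22α + 70 = 0. Degree 2 and α ∉ ℚ, so this is the minimal polynomial.

Minimal polynomial: x² - 22x + 70


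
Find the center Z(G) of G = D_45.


Z(G) = {g ∈ G | gx = xg for all x ∈ G}
For odd n, Z(D_n) = {e}: no nontrivial rotation commutes with all reflections

Z(D_45) = {e}


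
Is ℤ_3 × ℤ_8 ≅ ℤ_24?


Comparing ℤ_3 × ℤ_8 and ℤ_24:
gcd(3,8) = 1, so ℤ_3 × ℤ_8 ≅ ℤ_24 (CRT)

Yes, ℤ_3 × ℤ_8 ≅ ℤ_24


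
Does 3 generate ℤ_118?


g generates ℤ_n iff gcd(g, n) = 1
gcd(3, 118) = 1
Since gcd = 1, 3 is a generator.

Yes, 3 generates ℤ_118


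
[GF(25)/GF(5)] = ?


GF(25) = GF(5^2), so the extension degree is 2

[GF(25)/GF(5)] = 2


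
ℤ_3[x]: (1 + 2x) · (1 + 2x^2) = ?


Expand and collect like terms; reduce coefficients mod 3:
x^0: 1·1 = 1 ≡ 1 (mod 3)
x^1: 1·0 + 2·1 = 2 ≡ 2 (mod 3)
x^2: 1·2 + 2·0 = 2 ≡ 2 (mod 3)
x^3: 2·2 = 4 ≡ 1 (mod 3)
Result: 1 + 2x + 2x^2 + x^3

f · g = 1 + 2x + 2x^2 + x^3


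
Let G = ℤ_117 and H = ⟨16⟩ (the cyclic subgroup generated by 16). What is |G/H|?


|⟨16⟩| = n / gcd(16, 117) = 117 / 1 = 117
H is normal (ℤ_117 is abelian).
|G/H| = |G| / |H| = 117 / 117 = 1

|G/H| = 1


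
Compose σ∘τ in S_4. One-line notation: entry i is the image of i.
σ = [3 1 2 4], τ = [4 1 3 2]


σ∘τ: apply τ first, then σ
1 →τ 4 →σ 4
2 →τ 1 →σ 3
3 →τ 3 →σ 2
4 →τ 2 →σ 1

σ∘τ = [4 3 2 1]


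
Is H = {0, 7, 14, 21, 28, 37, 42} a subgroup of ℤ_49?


Subgroup test for H = {0, 7, 14, 21, 28, 37, 42} in (ℤ_49, +):
(1) 0 ∈ H? Yes
(2) Closure: for all a,b ∈ H, (a+b) mod 49 ∈ H? No  [counterexample: 7 + 28 = 35 ∉ H]
(3) Inverses: for all a ∈ H, -a mod 49 ∈ H? No

No, H is not a subgroup of ℤ_49


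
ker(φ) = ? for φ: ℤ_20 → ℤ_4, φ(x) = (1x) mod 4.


Kernel = preimage of identity
ker(φ) = {x ∈ ℤ_20 : 1x ≡ 0 (mod 4)}. Since 4 | 20, φ is well-defined. The kernel is the cyclic subgroup ⟨4⟩ of ℤ_20 (order 5), i.e. {0, 4, 8, 12, 16}

ker(φ) = {0, 4, 8, 12, 16}


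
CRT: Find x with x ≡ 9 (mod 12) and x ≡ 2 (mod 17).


m₁ = 12, m₂ = 17, gcd = 1, so CRT applies. M = m₁·m₂ = 204
Let M₁ = M/m₁ = 17, M₂ = M/m₂ = 12
Find y₁ ≡ M₁⁻¹ (mod m₁): 17⁻¹ ≡ 5 (mod 12)
Find y₂ ≡ M₂⁻¹ (mod m₂): 12⁻¹ ≡ 10 (mod 17)
x = a₁·M₁·y₁ + a₂·M₂·y₂ = 9·17·5 + 2·12·10 = 1005
Reduce mod 204: x ≡ 189
Check: 189 mod 12 = 9 ✓, 189 mod 17 = 2 ✓

x ≡ 189 (mod 204)


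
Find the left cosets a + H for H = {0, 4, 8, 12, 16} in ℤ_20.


H = {0, 4, 8, 12, 16}, |H| = 5
Number of cosets = |G|/|H| = 20/5 = 4
0 + H = {0, 4, 8, 12, 16}
1 + H = {1, 5, 9, 13, 17}
2 + H = {2, 6, 10, 14, 18}
3 + H = {3, 7, 11, 15, 19}

Cosets: 0+H={0,4,8,12,16}; 1+H={1,5,9,13,17}; 2+H={2,6,10,14,18}; 3+H={3,7,11,15,19}


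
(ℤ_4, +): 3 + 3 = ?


Operation: addition mod 4
3 + 3 = (a + b) mod 4 with a = 3, b = 3

3 + 3 = 2


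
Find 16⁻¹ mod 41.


Use the extended Euclidean algorithm to write 1 = 16·s + 41·t; then s mod 41 is the inverse.
Euclidean algorithm:
  16 = 0·41 + 16
  41 = 2·16 + 9
  16 = 1·9 + 7
  9 = 1·7 + 2
  7 = 3·2 + 1
  2 = 2·1 + 0
gcd(16,41) = 1
Back-substitution gives: 16·(18) + 41·(-7) = 1
So 16⁻¹ ≡ 18 ≡ 18 (mod 41)
Check: 16 × 18 = 288 ≡ 1 (mod 41) ✓

16⁻¹ ≡ 18 (mod 41)


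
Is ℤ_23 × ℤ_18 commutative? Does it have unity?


Direct product ring; commutative with unity (1,1); but (1,0)·(0,1) = (0,0) gives zero divisors, so not an integral domain
Commutative: Yes
Integral domain: No
Has unity: Yes

ℤ_23 × ℤ_18: Commutative=Yes, Unity=Yes


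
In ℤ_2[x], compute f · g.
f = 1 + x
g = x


Expand and collect like terms; reduce coefficients mod 2:
x^0: 1·0 = 0 ≡ 0 (mod 2)
x^1: 1·1 + 1·0 = 1 ≡ 1 (mod 2)
x^2: 1·1 = 1 ≡ 1 (mod 2)
Result: x + x^2

f · g = x + x^2


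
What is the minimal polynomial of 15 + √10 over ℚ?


Let α = 15 + √10. Then α - 15 = √10, so (α - 15)² = 10, giving α² - 30α + 215 = 0. Degree 2 and α ∉ ℚ, so this is the minimal polynomial.

Minimal polynomial: x² - 30x + 215


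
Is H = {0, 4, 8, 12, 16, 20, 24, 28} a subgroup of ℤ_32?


Subgroup test for H = {0, 4, 8, 12, 16, 20, 24, 28} in (ℤ_32, +):
(1) 0 ∈ H? Yes
(2) Closure: for all a,b ∈ H, (a+b) mod 32 ∈ H? Yes
(3) Inverses: for all a ∈ H, -a mod 32 ∈ H? Yes

Yes, H is a subgroup of ℤ_32


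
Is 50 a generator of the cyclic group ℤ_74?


g generates ℤ_n iff gcd(g, n) = 1
gcd(50, 74) = 2
Since gcd = 2 ≠ 1, ⟨50⟩ has order 37 < 74, so 50 is not a generator.

No, 50 does not generate ℤ_74


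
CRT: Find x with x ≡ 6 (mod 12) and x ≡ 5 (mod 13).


m₁ = 12, m₂ = 13, gcd = 1, so CRT applies. M = m₁·m₂ = 156
Let M₁ = M/m₁ = 13, M₂ = M/m₂ = 12
Find y₁ ≡ M₁⁻¹ (mod m₁): 13⁻¹ ≡ 1 (mod 12)
Find y₂ ≡ M₂⁻¹ (mod m₂): 12⁻¹ ≡ 12 (mod 13)
x = a₁·M₁·y₁ + a₂·M₂·y₂ = 6·13·1 + 5·12·12 = 798
Reduce mod 156: x ≡ 18
Check: 18 mod 12 = 6 ✓, 18 mod 13 = 5 ✓

x ≡ 18 (mod 156)


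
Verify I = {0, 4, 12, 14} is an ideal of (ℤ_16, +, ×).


Check ideal conditions for I = {0, 4, 12, 14} in ℤ_16:
(1) I is an additive subgroup? No
(2) For r ∈ ℤ_16 and a ∈ I: r·a ∈ I? No  [counterexample: r=2, a=4, r·a mod 16 = 8 ∉ I]

No, I is not an ideal of ℤ_16


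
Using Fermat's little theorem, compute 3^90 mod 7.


Fermat's little theorem: if p is prime and gcd(a,p)=1, then a^(p-1) ≡ 1 (mod p)
p = 7 is prime, gcd(3,7) = 1
Reduce exponent: 90 mod 6 = 0
So 3^90 ≡ 3^0 (mod 7)
3^0 = 1

3^90 ≡ 1 (mod 7)


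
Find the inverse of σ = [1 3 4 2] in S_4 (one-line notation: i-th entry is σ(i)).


To find σ⁻¹, swap domain and range:
σ(1) = 1 → σ⁻¹(1) = 1
σ(2) = 3 → σ⁻¹(3) = 2
σ(3) = 4 → σ⁻¹(4) = 3
σ(4) = 2 → σ⁻¹(2) = 4

σ⁻¹ = [1 4 2 3]


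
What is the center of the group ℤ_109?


Z(G) = {g ∈ G | gx = xg for all x ∈ G}
ℤ_109 is abelian, so Z(G) = G

Z(ℤ_109) = ℤ_109


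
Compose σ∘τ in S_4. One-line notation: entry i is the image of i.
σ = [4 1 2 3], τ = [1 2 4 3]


σ∘τ: apply τ first, then σ
1 →τ 1 →σ 4
2 →τ 2 →σ 1
3 →τ 4 →σ 3
4 →τ 3 →σ 2

σ∘τ = [4 1 3 2]


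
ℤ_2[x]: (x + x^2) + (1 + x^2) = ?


Add coefficients mod 2:
x^0: 0 + 1 = 1 (mod 2)
x^1: 1 + 0 = 1 (mod 2)
x^2: 1 + 1 = 0 (mod 2)
Result: 1 + x

f + g = 1 + x


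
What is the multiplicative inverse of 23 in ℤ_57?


Use the extended Euclidean algorithm to write 1 = 23·s + 57·t; then s mod 57 is the inverse.
Euclidean algorithm:
  23 = 0·57 + 23
  57 = 2·23 + 11
  23 = 2·11 + 1
  11 = 11·1 + 0
gcd(23,57) = 1
Back-substitution gives: 23·(5) + 57·(-2) = 1
So 23⁻¹ ≡ 5 ≡ 5 (mod 57)
Check: 23 × 5 = 115 ≡ 1 (mod 57) ✓

23⁻¹ ≡ 5 (mod 57)


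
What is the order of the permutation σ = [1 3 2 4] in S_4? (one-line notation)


Cycle decomposition: (2 3)
Cycle lengths: 2
Order = lcm(2) = 2

ord(σ) = 2


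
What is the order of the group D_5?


|D_n| = 2n (n rotations and n reflections)
|D_5| = 2×5 = 10

|D_5| = 10


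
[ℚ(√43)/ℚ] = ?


√43 has minimal polynomial x² - 43 (irreducible over ℚ since 43 is squarefree)

[ℚ(√43)/ℚ] = 2


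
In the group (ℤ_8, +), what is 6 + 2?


Operation: addition mod 8
6 + 2 = (a + b) mod 8 with a = 6, b = 2

6 + 2 = 0


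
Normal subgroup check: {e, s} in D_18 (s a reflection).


H = {e, s} in D_18 (s a reflection)
r·s·r⁻¹ = sr⁻² ≠ s for n ≥ 3, so {e, s} is not closed under conjugation

No, not a normal subgroup


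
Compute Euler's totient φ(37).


Factor n: 37 = 37
φ(n) = n · ∏(1 - 1/p) over distinct primes p | n
φ(37) = 37 · (1 - 1/37) = 36

φ(37) = 36


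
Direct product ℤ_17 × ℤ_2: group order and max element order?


|ℤ_17 × ℤ_2| = 17 × 2 = 34
Max element order = lcm(17,2) = 34
Cyclic? Yes (gcd=1)

|ℤ_17×ℤ_2| = 34, max element order = 34


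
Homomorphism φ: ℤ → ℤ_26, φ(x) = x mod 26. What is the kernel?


Kernel = preimage of identity
ker(φ) = {x ∈ ℤ : x ≡ 0 (mod 26)} = 26ℤ = {0, ±26, ±52, ...}

ker(φ) = 26ℤ


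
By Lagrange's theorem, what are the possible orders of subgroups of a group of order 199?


Lagrange's theorem: |H| divides |G|
|G| = 199
Divisors of 199: 1, 199

Possible subgroup orders: {1, 199}


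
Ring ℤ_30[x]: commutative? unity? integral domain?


ℤ_30 has zero divisors (2·15 ≡ 0), and these lift to constant zero divisors in ℤ_30[x]; so not an integral domain
Commutative: Yes
Integral domain: No
Has unity: Yes

ℤ_30[x]: Commutative=Yes, Unity=Yes


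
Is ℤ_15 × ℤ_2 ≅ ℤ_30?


Comparing ℤ_15 × ℤ_2 and ℤ_30:
gcd(15,2) = 1, so ℤ_15 × ℤ_2 ≅ ℤ_30 (CRT)

Yes, ℤ_15 × ℤ_2 ≅ ℤ_30


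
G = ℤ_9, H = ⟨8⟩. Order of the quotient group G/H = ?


|⟨8⟩| = n / gcd(8, 9) = 9 / 1 = 9
H is normal (ℤ_9 is abelian).
|G/H| = |G| / |H| = 9 / 9 = 1

|G/H| = 1


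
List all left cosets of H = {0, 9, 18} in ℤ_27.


H = {0, 9, 18}, |H| = 3
Number of cosets = |G|/|H| = 27/3 = 9
0 + H = {0, 9, 18}
1 + H = {1, 10, 19}
2 + H = {2, 11, 20}
3 + H = {3, 12, 21}
4 + H = {4, 13, 22}
5 + H = {5, 14, 23}
6 + H = {6, 15, 24}
7 + H = {7, 16, 25}
8 + H = {8, 17, 26}

Cosets: 0+H={0,9,18}; 1+H={1,10,19}; 2+H={2,11,20}; 3+H={3,12,21}; 4+H={4,13,22}; 5+H={5,14,23}; 6+H={6,15,24}; 7+H={7,16,25}; 8+H={8,17,26}


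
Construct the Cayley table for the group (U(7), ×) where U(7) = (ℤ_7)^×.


Elements: {1, 2, 3, 4, 5, 6}
Operation: multiplication mod 7
Entry (a, b) = (a × b) mod 7

Cayley table:
  | 1 | 2 | 3 | 4 | 5 | 6
1 | 1 | 2 | 3 | 4 | 5 | 6
2 | 2 | 4 | 6 | 1 | 3 | 5
3 | 3 | 6 | 2 | 5 | 1 | 4
4 | 4 | 1 | 5 | 2 | 6 | 3
5 | 5 | 3 | 1 | 6 | 4 | 2
6 | 6 | 5 | 4 | 3 | 2 | 1


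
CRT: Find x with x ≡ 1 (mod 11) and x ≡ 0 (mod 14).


m₁ = 11, m₂ = 14, gcd = 1, so CRT applies. M = m₁·m₂ = 154
Let M₁ = M/m₁ = 14, M₂ = M/m₂ = 11
Find y₁ ≡ M₁⁻¹ (mod m₁): 14⁻¹ ≡ 4 (mod 11)
Find y₂ ≡ M₂⁻¹ (mod m₂): 11⁻¹ ≡ 9 (mod 14)
x = a₁·M₁·y₁ + a₂·M₂·y₂ = 1·14·4 + 0·11·9 = 56
Reduce mod 154: x ≡ 56
Check: 56 mod 11 = 1 ✓, 56 mod 14 = 0 ✓

x ≡ 56 (mod 154)


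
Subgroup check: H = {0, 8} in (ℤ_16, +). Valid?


Subgroup test for H = {0, 8} in (ℤ_16, +):
(1) 0 ∈ H? Yes
(2) Closure: for all a,b ∈ H, (a+b) mod 16 ∈ H? Yes
(3) Inverses: for all a ∈ H, -a mod 16 ∈ H? Yes

Yes, H is a subgroup of ℤ_16


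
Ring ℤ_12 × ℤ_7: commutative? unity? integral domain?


Direct product ring; commutative with unity (1,1); but (1,0)·(0,1) = (0,0) gives zero divisors, so not an integral domain
Commutative: Yes
Integral domain: No
Has unity: Yes

ℤ_12 × ℤ_7: Commutative=Yes, Unity=Yes
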